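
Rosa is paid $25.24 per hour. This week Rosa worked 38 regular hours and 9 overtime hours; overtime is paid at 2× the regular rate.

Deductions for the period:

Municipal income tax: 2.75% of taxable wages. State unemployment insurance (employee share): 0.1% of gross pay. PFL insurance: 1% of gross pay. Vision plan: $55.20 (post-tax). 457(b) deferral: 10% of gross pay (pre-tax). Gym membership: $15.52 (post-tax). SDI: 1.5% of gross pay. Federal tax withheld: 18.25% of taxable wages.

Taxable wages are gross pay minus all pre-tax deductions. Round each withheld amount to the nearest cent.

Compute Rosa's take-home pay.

Regular pay: 38 × $25.24 = $959.12
Overtime pay: 9 × $25.24 × 2 = $454.32
Gross pay = $959.12 + $454.32 = $1,413.44
457(b) deferral: $1,413.44 × 0.1 = $141.34
Taxable wages = $1,413.44 − $141.34 = $1,272.10
Federal tax withheld: $1,272.10 × 0.1825 = $232.16
Municipal income tax: $1,272.10 × 0.0275 = $34.98
SDI: $1,413.44 × 0.015 = $21.20
PFL insurance: $1,413.44 × 0.01 = $14.13
State unemployment insurance (employee share): $1,413.44 × 0.001 = $1.41
Vision plan: $55.20
Gym membership: $15.52
Total deductions = $141.34 + $232.16 + $34.98 + $21.20 + $14.13 + $1.41 + $55.20 + $15.52 = $515.94
Net pay = $1,413.44 − $515.94 = $897.50

$897.50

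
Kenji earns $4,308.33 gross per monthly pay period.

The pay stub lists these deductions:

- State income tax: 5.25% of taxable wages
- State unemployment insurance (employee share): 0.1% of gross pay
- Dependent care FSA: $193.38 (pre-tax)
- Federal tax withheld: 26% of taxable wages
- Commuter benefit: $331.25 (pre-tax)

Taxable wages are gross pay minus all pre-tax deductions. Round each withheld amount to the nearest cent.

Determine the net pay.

Commuter benefit: $331.25
Dependent care FSA: $193.38
Pre-tax total = $331.25 + $193.38 = $524.63
Taxable wages = $4,308.33 − $524.63 = $3,783.70
Federal tax withheld: $3,783.70 × 0.26 = $983.76
State income tax: $3,783.70 × 0.0525 = $198.64
State unemployment insurance (employee share): $4,308.33 × 0.001 = $4.31
Total deductions = $331.25 + $193.38 + $983.76 + $198.64 + $4.31 = $1,711.34
Net pay = $4,308.33 − $1,711.34 = $2,596.99

$2,596.99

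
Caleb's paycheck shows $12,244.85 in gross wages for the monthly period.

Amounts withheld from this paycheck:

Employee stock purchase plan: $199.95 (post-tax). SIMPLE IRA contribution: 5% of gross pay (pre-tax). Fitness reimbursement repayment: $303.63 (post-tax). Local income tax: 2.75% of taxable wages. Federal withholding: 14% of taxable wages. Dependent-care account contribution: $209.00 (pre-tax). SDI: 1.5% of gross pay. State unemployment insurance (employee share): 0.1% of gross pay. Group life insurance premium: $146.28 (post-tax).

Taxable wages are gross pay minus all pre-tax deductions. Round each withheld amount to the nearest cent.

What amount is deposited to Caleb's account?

SIMPLE IRA contribution: $12,244.85 × 0.05 = $612.24
Dependent-care account contribution: $209.00
Pre-tax total = $612.24 + $209.00 = $821.24
Taxable wages = $12,244.85 − $821.24 = $11,423.61
Local income tax: $11,423.61 × 0.0275 = $314.15
Federal withholding: $11,423.61 × 0.14 = $1,599.31
SDI: $12,244.85 × 0.015 = $183.67
State unemployment insurance (employee share): $12,244.85 × 0.001 = $12.24
Employee stock purchase plan: $199.95
Fitness reimbursement repayment: $303.63
Group life insurance premium: $146.28
Total deductions = $612.24 + $209.00 + $314.15 + $1,599.31 + $183.67 + $12.24 + $199.95 + $303.63 + $146.28 = $3,580.47
Net pay = $12,244.85 − $3,580.47 = $8,664.38

$8,664.38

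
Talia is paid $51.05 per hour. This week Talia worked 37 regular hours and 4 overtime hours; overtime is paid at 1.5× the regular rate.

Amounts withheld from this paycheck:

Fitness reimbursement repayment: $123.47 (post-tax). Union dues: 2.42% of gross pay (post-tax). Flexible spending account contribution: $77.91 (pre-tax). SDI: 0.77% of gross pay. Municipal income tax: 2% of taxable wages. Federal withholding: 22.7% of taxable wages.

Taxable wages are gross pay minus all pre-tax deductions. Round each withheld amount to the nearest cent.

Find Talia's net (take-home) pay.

$1,400.80

Regular pay: 37 × $51.05 = $1,888.85
Overtime pay: 4 × $51.05 × 1.5 = $306.30
Gross pay = $1,888.85 + $306.30 = $2,195.15
Flexible spending account contribution: $77.91
Taxable wages = $2,195.15 − $77.91 = $2,117.24
Federal withholding: $2,117.24 × 0.227 = $480.61
Municipal income tax: $2,117.24 × 0.02 = $42.34
SDI: $2,195.15 × 0.0077 = $16.90
Union dues: $2,195.15 × 0.0242 = $53.12
Fitness reimbursement repayment: $123.47
Total deductions = $77.91 + $480.61 + $42.34 + $16.90 + $53.12 + $123.47 = $794.35
Net pay = $2,195.15 − $794.35 = $1,400.80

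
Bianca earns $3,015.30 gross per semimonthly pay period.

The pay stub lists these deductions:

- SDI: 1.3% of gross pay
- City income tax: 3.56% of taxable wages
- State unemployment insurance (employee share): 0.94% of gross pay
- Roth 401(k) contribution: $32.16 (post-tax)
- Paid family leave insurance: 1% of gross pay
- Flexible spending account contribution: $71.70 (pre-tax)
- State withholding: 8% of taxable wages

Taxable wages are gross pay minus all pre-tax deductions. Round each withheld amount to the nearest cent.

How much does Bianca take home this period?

$2,473.47

Flexible spending account contribution: $71.70
Taxable wages = $3,015.30 − $71.70 = $2,943.60
City income tax: $2,943.60 × 0.0356 = $104.79
State withholding: $2,943.60 × 0.08 = $235.49
State unemployment insurance (employee share): $3,015.30 × 0.0094 = $28.34
SDI: $3,015.30 × 0.013 = $39.20
Paid family leave insurance: $3,015.30 × 0.01 = $30.15
Roth 401(k) contribution: $32.16
Total deductions = $71.70 + $104.79 + $235.49 + $28.34 + $39.20 + $30.15 + $32.16 = $541.83
Net pay = $3,015.30 − $541.83 = $2,473.47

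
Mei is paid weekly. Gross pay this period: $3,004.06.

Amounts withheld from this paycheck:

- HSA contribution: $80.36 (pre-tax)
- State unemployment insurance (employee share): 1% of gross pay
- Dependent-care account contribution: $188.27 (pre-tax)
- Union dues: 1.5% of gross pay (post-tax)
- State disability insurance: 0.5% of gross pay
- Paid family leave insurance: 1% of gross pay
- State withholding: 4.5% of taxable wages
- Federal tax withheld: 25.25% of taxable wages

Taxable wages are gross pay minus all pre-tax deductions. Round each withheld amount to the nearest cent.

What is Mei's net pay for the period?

$1,801.48

HSA contribution: $80.36
Dependent-care account contribution: $188.27
Pre-tax total = $80.36 + $188.27 = $268.63
Taxable wages = $3,004.06 − $268.63 = $2,735.43
State withholding: $2,735.43 × 0.045 = $123.09
Federal tax withheld: $2,735.43 × 0.2525 = $690.70
State unemployment insurance (employee share): $3,004.06 × 0.01 = $30.04
State disability insurance: $3,004.06 × 0.005 = $15.02
Paid family leave insurance: $3,004.06 × 0.01 = $30.04
Union dues: $3,004.06 × 0.015 = $45.06
Total deductions = $80.36 + $188.27 + $123.09 + $690.70 + $30.04 + $15.02 + $30.04 + $45.06 = $1,202.58
Net pay = $3,004.06 − $1,202.58 = $1,801.48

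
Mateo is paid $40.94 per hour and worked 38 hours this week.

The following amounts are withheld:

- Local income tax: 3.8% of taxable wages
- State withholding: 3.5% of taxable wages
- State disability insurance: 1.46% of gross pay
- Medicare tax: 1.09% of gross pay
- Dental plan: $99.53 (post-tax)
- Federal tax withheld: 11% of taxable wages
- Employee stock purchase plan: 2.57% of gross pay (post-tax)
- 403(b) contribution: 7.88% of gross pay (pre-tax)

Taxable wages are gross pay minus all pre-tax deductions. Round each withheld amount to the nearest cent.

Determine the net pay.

$991.69

Gross pay: 38 × $40.94 = $1,555.72
403(b) contribution: $1,555.72 × 0.0788 = $122.59
Taxable wages = $1,555.72 − $122.59 = $1,433.13
State withholding: $1,433.13 × 0.035 = $50.16
Federal tax withheld: $1,433.13 × 0.11 = $157.64
Local income tax: $1,433.13 × 0.038 = $54.46
Medicare tax: $1,555.72 × 0.0109 = $16.96
State disability insurance: $1,555.72 × 0.0146 = $22.71
Dental plan: $99.53
Employee stock purchase plan: $1,555.72 × 0.0257 = $39.98
Total deductions = $122.59 + $50.16 + $157.64 + $54.46 + $16.96 + $22.71 + $99.53 + $39.98 = $564.03
Net pay = $1,555.72 − $564.03 = $991.69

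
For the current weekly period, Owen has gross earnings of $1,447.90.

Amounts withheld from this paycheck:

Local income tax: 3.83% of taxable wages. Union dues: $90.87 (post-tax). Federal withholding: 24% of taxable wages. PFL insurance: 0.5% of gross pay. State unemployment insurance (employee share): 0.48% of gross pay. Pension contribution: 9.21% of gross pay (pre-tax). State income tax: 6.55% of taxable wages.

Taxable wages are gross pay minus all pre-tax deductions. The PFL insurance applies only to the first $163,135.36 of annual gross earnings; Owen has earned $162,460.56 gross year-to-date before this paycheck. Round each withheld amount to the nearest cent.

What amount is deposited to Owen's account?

Pension contribution: $1,447.90 × 0.0921 = $133.35
Taxable wages = $1,447.90 − $133.35 = $1,314.55
State income tax: $1,314.55 × 0.0655 = $86.10
Federal withholding: $1,314.55 × 0.24 = $315.49
Local income tax: $1,314.55 × 0.0383 = $50.35
State unemployment insurance (employee share): $1,447.90 × 0.0048 = $6.95
PFL insurance: only $163,135.36 − $162,460.56 = $674.80 of this check is subject → $674.80 × 0.005 = $3.37
Union dues: $90.87
Total deductions = $133.35 + $86.10 + $315.49 + $50.35 + $6.95 + $3.37 + $90.87 = $686.48
Net pay = $1,447.90 − $686.48 = $761.42

$761.42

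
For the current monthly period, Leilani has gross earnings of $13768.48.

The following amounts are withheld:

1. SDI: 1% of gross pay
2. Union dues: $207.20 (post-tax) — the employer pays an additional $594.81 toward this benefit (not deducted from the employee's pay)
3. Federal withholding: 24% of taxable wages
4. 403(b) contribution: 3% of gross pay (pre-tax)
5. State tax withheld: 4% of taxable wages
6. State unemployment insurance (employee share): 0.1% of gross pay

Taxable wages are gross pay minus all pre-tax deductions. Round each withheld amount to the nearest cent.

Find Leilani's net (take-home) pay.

$9257.26

403(b) contribution: $13768.48 × 0.03 = $413.05
Taxable wages = $13768.48 − $413.05 = $13355.43
State tax withheld: $13355.43 × 0.04 = $534.22
Federal withholding: $13355.43 × 0.24 = $3205.30
SDI: $13768.48 × 0.01 = $137.68
State unemployment insurance (employee share): $13768.48 × 0.001 = $13.77
Union dues: $207.20
(Employer's $594.81 toward union dues is not withheld from the employee.)
Total deductions = $413.05 + $534.22 + $3205.30 + $137.68 + $13.77 + $207.20 = $4511.22
Net pay = $13768.48 − $4511.22 = $9257.26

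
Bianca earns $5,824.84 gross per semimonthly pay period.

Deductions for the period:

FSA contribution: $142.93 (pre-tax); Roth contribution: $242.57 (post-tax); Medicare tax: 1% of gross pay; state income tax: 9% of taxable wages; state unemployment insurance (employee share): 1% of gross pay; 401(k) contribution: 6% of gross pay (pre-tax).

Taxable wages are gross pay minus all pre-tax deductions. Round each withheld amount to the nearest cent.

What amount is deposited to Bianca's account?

$4,493.43

401(k) contribution: $5,824.84 × 0.06 = $349.49
FSA contribution: $142.93
Pre-tax total = $349.49 + $142.93 = $492.42
Taxable wages = $5,824.84 − $492.42 = $5,332.42
State income tax: $5,332.42 × 0.09 = $479.92
Medicare tax: $5,824.84 × 0.01 = $58.25
State unemployment insurance (employee share): $5,824.84 × 0.01 = $58.25
Roth contribution: $242.57
Total deductions = $349.49 + $142.93 + $479.92 + $58.25 + $58.25 + $242.57 = $1,331.41
Net pay = $5,824.84 − $1,331.41 = $4,493.43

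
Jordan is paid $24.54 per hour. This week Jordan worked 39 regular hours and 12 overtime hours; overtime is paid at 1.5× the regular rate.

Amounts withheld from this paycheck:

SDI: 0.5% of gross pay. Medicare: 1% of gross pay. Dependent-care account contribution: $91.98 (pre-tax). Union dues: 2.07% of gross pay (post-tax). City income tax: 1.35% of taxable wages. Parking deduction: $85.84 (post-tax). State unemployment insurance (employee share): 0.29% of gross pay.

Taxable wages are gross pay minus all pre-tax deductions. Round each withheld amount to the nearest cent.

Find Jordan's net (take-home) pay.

Regular pay: 39 × $24.54 = $957.06
Overtime pay: 12 × $24.54 × 1.5 = $441.72
Gross pay = $957.06 + $441.72 = $1,398.78
Dependent-care account contribution: $91.98
Taxable wages = $1,398.78 − $91.98 = $1,306.80
City income tax: $1,306.80 × 0.0135 = $17.64
State unemployment insurance (employee share): $1,398.78 × 0.0029 = $4.06
Medicare: $1,398.78 × 0.01 = $13.99
SDI: $1,398.78 × 0.005 = $6.99
Union dues: $1,398.78 × 0.0207 = $28.95
Parking deduction: $85.84
Total deductions = $91.98 + $17.64 + $4.06 + $13.99 + $6.99 + $28.95 + $85.84 = $249.45
Net pay = $1,398.78 − $249.45 = $1,149.33

$1,149.33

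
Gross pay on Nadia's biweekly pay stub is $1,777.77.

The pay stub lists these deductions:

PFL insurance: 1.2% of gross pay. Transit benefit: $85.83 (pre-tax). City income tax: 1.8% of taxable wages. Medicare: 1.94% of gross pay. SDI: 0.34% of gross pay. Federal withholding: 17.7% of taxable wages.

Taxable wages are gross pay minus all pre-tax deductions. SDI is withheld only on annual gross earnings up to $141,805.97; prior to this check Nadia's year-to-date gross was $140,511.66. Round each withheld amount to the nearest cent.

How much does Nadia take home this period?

$1,301.80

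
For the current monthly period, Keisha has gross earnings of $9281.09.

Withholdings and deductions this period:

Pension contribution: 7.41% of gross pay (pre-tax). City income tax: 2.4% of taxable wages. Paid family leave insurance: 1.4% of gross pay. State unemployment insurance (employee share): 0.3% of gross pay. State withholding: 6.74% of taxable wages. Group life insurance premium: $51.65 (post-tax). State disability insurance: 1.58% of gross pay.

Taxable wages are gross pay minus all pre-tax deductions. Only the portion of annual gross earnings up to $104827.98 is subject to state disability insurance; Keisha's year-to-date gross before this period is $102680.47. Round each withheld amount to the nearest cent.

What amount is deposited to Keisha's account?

Pension contribution: $9281.09 × 0.0741 = $687.73
Taxable wages = $9281.09 − $687.73 = $8593.36
City income tax: $8593.36 × 0.024 = $206.24
State withholding: $8593.36 × 0.0674 = $579.19
State unemployment insurance (employee share): $9281.09 × 0.003 = $27.84
State disability insurance: only $104827.98 − $102680.47 = $2147.51 of this check is subject → $2147.51 × 0.0158 = $33.93
Paid family leave insurance: $9281.09 × 0.014 = $129.94
Group life insurance premium: $51.65
Total deductions = $687.73 + $206.24 + $579.19 + $27.84 + $33.93 + $129.94 + $51.65 = $1716.52
Net pay = $9281.09 − $1716.52 = $7564.57

$7564.57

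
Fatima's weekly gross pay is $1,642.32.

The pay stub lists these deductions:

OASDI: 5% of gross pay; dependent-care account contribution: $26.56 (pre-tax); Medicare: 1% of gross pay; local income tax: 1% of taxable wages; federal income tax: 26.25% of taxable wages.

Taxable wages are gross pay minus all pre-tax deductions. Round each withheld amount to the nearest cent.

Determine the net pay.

Dependent-care account contribution: $26.56
Taxable wages = $1,642.32 − $26.56 = $1,615.76
Local income tax: $1,615.76 × 0.01 = $16.16
Federal income tax: $1,615.76 × 0.2625 = $424.14
Medicare: $1,642.32 × 0.01 = $16.42
OASDI: $1,642.32 × 0.05 = $82.12
Total deductions = $26.56 + $16.16 + $424.14 + $16.42 + $82.12 = $565.40
Net pay = $1,642.32 − $565.40 = $1,076.92

$1,076.92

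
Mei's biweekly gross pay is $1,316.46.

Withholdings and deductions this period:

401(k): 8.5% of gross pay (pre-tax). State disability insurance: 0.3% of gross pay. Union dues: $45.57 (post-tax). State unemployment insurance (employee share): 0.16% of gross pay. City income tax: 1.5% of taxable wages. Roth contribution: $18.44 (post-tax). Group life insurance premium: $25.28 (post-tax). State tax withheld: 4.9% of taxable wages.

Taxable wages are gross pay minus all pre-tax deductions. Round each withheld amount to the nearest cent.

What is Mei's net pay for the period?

$1,032.12

401(k): $1,316.46 × 0.085 = $111.90
Taxable wages = $1,316.46 − $111.90 = $1,204.56
State tax withheld: $1,204.56 × 0.049 = $59.02
City income tax: $1,204.56 × 0.015 = $18.07
State disability insurance: $1,316.46 × 0.003 = $3.95
State unemployment insurance (employee share): $1,316.46 × 0.0016 = $2.11
Union dues: $45.57
Group life insurance premium: $25.28
Roth contribution: $18.44
Total deductions = $111.90 + $59.02 + $18.07 + $3.95 + $2.11 + $45.57 + $25.28 + $18.44 = $284.34
Net pay = $1,316.46 − $284.34 = $1,032.12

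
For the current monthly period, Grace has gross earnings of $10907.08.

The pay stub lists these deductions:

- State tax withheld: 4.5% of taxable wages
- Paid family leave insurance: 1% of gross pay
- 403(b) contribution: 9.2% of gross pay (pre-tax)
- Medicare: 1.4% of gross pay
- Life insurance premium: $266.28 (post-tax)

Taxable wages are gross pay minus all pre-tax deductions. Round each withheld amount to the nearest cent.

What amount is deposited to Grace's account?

403(b) contribution: $10907.08 × 0.092 = $1003.45
Taxable wages = $10907.08 − $1003.45 = $9903.63
State tax withheld: $9903.63 × 0.045 = $445.66
Medicare: $10907.08 × 0.014 = $152.70
Paid family leave insurance: $10907.08 × 0.01 = $109.07
Life insurance premium: $266.28
Total deductions = $1003.45 + $445.66 + $152.70 + $109.07 + $266.28 = $1977.16
Net pay = $10907.08 − $1977.16 = $8929.92

$8929.92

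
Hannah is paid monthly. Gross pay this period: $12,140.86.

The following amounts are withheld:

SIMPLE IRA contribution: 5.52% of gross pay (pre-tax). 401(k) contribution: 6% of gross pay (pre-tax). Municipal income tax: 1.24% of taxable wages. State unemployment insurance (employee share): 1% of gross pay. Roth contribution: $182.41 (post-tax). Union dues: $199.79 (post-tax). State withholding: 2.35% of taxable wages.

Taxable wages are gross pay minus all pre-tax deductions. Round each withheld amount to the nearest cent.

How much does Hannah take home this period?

$9,852.98

401(k) contribution: $12,140.86 × 0.06 = $728.45
SIMPLE IRA contribution: $12,140.86 × 0.0552 = $670.18
Pre-tax total = $728.45 + $670.18 = $1,398.63
Taxable wages = $12,140.86 − $1,398.63 = $10,742.23
State withholding: $10,742.23 × 0.0235 = $252.44
Municipal income tax: $10,742.23 × 0.0124 = $133.20
State unemployment insurance (employee share): $12,140.86 × 0.01 = $121.41
Union dues: $199.79
Roth contribution: $182.41
Total deductions = $728.45 + $670.18 + $252.44 + $133.20 + $121.41 + $199.79 + $182.41 = $2,287.88
Net pay = $12,140.86 − $2,287.88 = $9,852.98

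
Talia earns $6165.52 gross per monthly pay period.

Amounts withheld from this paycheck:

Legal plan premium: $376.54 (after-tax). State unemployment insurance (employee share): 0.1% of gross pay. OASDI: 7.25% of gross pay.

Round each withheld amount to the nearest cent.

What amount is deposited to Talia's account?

OASDI: $6165.52 × 0.0725 = $447.00
State unemployment insurance (employee share): $6165.52 × 0.001 = $6.17
Legal plan premium: $376.54
Total deductions = $447.00 + $6.17 + $376.54 = $829.71
Net pay = $6165.52 − $829.71 = $5335.81

$5335.81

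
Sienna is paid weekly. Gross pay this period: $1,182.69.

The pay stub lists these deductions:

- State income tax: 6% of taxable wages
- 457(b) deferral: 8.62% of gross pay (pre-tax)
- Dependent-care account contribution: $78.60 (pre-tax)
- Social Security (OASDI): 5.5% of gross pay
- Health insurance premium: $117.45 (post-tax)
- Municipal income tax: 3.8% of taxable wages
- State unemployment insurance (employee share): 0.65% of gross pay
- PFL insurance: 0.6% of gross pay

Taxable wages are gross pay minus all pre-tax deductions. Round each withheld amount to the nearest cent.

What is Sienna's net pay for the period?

$706.64

457(b) deferral: $1,182.69 × 0.0862 = $101.95
Dependent-care account contribution: $78.60
Pre-tax total = $101.95 + $78.60 = $180.55
Taxable wages = $1,182.69 − $180.55 = $1,002.14
State income tax: $1,002.14 × 0.06 = $60.13
Municipal income tax: $1,002.14 × 0.038 = $38.08
Social Security (OASDI): $1,182.69 × 0.055 = $65.05
State unemployment insurance (employee share): $1,182.69 × 0.0065 = $7.69
PFL insurance: $1,182.69 × 0.006 = $7.10
Health insurance premium: $117.45
Total deductions = $101.95 + $78.60 + $60.13 + $38.08 + $65.05 + $7.69 + $7.10 + $117.45 = $476.05
Net pay = $1,182.69 − $476.05 = $706.64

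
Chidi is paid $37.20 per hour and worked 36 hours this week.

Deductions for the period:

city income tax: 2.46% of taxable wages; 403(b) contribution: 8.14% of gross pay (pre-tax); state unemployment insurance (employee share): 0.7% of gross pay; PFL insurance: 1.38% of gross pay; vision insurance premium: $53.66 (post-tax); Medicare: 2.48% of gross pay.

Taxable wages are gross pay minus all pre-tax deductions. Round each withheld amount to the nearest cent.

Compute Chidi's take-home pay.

$1,085.21

Gross pay: 36 × $37.20 = $1,339.20
403(b) contribution: $1,339.20 × 0.0814 = $109.01
Taxable wages = $1,339.20 − $109.01 = $1,230.19
City income tax: $1,230.19 × 0.0246 = $30.26
Medicare: $1,339.20 × 0.0248 = $33.21
PFL insurance: $1,339.20 × 0.0138 = $18.48
State unemployment insurance (employee share): $1,339.20 × 0.007 = $9.37
Vision insurance premium: $53.66
Total deductions = $109.01 + $30.26 + $33.21 + $18.48 + $9.37 + $53.66 = $253.99
Net pay = $1,339.20 − $253.99 = $1,085.21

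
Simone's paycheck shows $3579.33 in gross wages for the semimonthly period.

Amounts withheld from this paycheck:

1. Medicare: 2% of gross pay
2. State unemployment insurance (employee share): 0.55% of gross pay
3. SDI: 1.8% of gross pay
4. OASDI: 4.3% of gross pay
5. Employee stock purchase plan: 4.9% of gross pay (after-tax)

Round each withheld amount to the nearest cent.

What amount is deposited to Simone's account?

$3094.32

SDI: $3579.33 × 0.018 = $64.43
Medicare: $3579.33 × 0.02 = $71.59
OASDI: $3579.33 × 0.043 = $153.91
State unemployment insurance (employee share): $3579.33 × 0.0055 = $19.69
Employee stock purchase plan: $3579.33 × 0.049 = $175.39
Total deductions = $64.43 + $71.59 + $153.91 + $19.69 + $175.39 = $485.01
Net pay = $3579.33 − $485.01 = $3094.32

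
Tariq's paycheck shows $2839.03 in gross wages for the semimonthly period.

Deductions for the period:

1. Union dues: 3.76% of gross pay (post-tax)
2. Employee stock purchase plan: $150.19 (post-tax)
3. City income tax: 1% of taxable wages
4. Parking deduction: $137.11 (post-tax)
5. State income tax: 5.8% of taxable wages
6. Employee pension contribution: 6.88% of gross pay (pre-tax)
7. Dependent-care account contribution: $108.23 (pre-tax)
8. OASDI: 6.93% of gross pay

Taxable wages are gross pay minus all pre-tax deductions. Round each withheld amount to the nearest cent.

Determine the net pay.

$1772.27

Employee pension contribution: $2839.03 × 0.0688 = $195.33
Dependent-care account contribution: $108.23
Pre-tax total = $195.33 + $108.23 = $303.56
Taxable wages = $2839.03 − $303.56 = $2535.47
State income tax: $2535.47 × 0.058 = $147.06
City income tax: $2535.47 × 0.01 = $25.35
OASDI: $2839.03 × 0.0693 = $196.74
Union dues: $2839.03 × 0.0376 = $106.75
Employee stock purchase plan: $150.19
Parking deduction: $137.11
Total deductions = $195.33 + $108.23 + $147.06 + $25.35 + $196.74 + $106.75 + $150.19 + $137.11 = $1066.76
Net pay = $2839.03 − $1066.76 = $1772.27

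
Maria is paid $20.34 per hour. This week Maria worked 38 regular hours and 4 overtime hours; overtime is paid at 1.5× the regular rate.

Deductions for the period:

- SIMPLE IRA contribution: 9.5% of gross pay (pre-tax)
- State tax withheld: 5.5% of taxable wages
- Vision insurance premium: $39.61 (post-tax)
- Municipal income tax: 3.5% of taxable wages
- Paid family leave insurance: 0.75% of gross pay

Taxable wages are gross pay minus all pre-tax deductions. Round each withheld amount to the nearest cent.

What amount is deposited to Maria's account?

$690.72

Regular pay: 38 × $20.34 = $772.92
Overtime pay: 4 × $20.34 × 1.5 = $122.04
Gross pay = $772.92 + $122.04 = $894.96
SIMPLE IRA contribution: $894.96 × 0.095 = $85.02
Taxable wages = $894.96 − $85.02 = $809.94
State tax withheld: $809.94 × 0.055 = $44.55
Municipal income tax: $809.94 × 0.035 = $28.35
Paid family leave insurance: $894.96 × 0.0075 = $6.71
Vision insurance premium: $39.61
Total deductions = $85.02 + $44.55 + $28.35 + $6.71 + $39.61 = $204.24
Net pay = $894.96 − $204.24 = $690.72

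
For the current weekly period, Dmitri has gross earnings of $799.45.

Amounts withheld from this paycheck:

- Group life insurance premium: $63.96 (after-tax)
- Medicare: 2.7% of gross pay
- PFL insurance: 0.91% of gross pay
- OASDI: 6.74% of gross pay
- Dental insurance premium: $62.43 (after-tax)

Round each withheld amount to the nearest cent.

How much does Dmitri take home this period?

$590.32

PFL insurance: $799.45 × 0.0091 = $7.27
Medicare: $799.45 × 0.027 = $21.59
OASDI: $799.45 × 0.0674 = $53.88
Group life insurance premium: $63.96
Dental insurance premium: $62.43
Total deductions = $7.27 + $21.59 + $53.88 + $63.96 + $62.43 = $209.13
Net pay = $799.45 − $209.13 = $590.32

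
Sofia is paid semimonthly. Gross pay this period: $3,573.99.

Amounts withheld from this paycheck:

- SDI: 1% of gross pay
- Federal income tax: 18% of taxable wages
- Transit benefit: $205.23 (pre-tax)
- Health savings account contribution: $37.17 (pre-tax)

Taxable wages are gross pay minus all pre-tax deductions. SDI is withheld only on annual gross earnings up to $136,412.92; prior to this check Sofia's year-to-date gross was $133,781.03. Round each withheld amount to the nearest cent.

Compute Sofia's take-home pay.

$2,705.58

Transit benefit: $205.23
Health savings account contribution: $37.17
Pre-tax total = $205.23 + $37.17 = $242.40
Taxable wages = $3,573.99 − $242.40 = $3,331.59
Federal income tax: $3,331.59 × 0.18 = $599.69
SDI: only $136,412.92 − $133,781.03 = $2,631.89 of this check is subject → $2,631.89 × 0.01 = $26.32
Total deductions = $205.23 + $37.17 + $599.69 + $26.32 = $868.41
Net pay = $3,573.99 − $868.41 = $2,705.58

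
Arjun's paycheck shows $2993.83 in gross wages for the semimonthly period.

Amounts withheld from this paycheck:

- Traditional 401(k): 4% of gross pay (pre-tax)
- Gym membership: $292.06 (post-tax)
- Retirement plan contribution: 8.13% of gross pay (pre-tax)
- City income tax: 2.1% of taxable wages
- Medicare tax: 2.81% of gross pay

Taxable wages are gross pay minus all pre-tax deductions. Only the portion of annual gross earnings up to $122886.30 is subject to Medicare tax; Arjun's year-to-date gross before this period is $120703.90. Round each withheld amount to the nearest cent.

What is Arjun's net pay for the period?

Retirement plan contribution: $2993.83 × 0.0813 = $243.40
Traditional 401(k): $2993.83 × 0.04 = $119.75
Pre-tax total = $243.40 + $119.75 = $363.15
Taxable wages = $2993.83 − $363.15 = $2630.68
City income tax: $2630.68 × 0.021 = $55.24
Medicare tax: only $122886.30 − $120703.90 = $2182.40 of this check is subject → $2182.40 × 0.0281 = $61.33
Gym membership: $292.06
Total deductions = $243.40 + $119.75 + $55.24 + $61.33 + $292.06 = $771.78
Net pay = $2993.83 − $771.78 = $2222.05

$2222.05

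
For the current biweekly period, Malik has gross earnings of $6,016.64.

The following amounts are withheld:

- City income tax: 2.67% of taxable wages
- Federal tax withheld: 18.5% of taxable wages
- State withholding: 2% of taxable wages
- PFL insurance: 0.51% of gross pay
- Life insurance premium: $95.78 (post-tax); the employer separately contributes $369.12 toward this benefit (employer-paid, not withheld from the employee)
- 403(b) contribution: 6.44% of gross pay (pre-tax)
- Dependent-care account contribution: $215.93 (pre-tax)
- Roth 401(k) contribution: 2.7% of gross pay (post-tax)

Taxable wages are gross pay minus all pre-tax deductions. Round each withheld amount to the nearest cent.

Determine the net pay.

$3,870.09

403(b) contribution: $6,016.64 × 0.0644 = $387.47
Dependent-care account contribution: $215.93
Pre-tax total = $387.47 + $215.93 = $603.40
Taxable wages = $6,016.64 − $603.40 = $5,413.24
State withholding: $5,413.24 × 0.02 = $108.26
Federal tax withheld: $5,413.24 × 0.185 = $1,001.45
City income tax: $5,413.24 × 0.0267 = $144.53
PFL insurance: $6,016.64 × 0.0051 = $30.68
Roth 401(k) contribution: $6,016.64 × 0.027 = $162.45
Life insurance premium: $95.78
(Employer's $369.12 toward life insurance premium is not withheld from the employee.)
Total deductions = $387.47 + $215.93 + $108.26 + $1,001.45 + $144.53 + $30.68 + $162.45 + $95.78 = $2,146.55
Net pay = $6,016.64 − $2,146.55 = $3,870.09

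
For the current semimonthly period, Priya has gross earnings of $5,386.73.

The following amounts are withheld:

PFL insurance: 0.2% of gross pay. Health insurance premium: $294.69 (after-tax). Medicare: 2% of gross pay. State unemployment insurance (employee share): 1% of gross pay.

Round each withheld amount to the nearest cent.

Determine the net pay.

$4,919.67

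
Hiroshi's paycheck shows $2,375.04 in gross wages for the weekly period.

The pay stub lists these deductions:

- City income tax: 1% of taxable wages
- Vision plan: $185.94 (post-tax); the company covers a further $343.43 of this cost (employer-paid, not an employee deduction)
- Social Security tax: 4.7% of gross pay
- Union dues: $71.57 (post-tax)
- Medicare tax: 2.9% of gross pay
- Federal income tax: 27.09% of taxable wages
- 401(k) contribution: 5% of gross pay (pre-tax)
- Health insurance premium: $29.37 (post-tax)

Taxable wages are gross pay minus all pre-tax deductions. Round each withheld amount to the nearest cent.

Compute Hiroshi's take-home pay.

$1,155.11

401(k) contribution: $2,375.04 × 0.05 = $118.75
Taxable wages = $2,375.04 − $118.75 = $2,256.29
City income tax: $2,256.29 × 0.01 = $22.56
Federal income tax: $2,256.29 × 0.2709 = $611.23
Medicare tax: $2,375.04 × 0.029 = $68.88
Social Security tax: $2,375.04 × 0.047 = $111.63
Vision plan: $185.94
Health insurance premium: $29.37
Union dues: $71.57
(Employer's $343.43 toward vision plan is not withheld from the employee.)
Total deductions = $118.75 + $22.56 + $611.23 + $68.88 + $111.63 + $185.94 + $29.37 + $71.57 = $1,219.93
Net pay = $2,375.04 − $1,219.93 = $1,155.11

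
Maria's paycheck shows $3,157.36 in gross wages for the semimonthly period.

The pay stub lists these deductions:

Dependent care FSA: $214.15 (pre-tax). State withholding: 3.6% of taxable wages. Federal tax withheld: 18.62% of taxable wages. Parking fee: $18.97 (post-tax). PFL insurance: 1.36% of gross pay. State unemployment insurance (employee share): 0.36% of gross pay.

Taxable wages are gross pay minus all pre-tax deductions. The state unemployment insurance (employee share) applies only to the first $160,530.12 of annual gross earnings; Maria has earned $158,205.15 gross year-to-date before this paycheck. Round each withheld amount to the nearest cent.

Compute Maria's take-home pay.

Dependent care FSA: $214.15
Taxable wages = $3,157.36 − $214.15 = $2,943.21
State withholding: $2,943.21 × 0.036 = $105.96
Federal tax withheld: $2,943.21 × 0.1862 = $548.03
State unemployment insurance (employee share): only $160,530.12 − $158,205.15 = $2,324.97 of this check is subject → $2,324.97 × 0.0036 = $8.37
PFL insurance: $3,157.36 × 0.0136 = $42.94
Parking fee: $18.97
Total deductions = $214.15 + $105.96 + $548.03 + $8.37 + $42.94 + $18.97 = $938.42
Net pay = $3,157.36 − $938.42 = $2,218.94

$2,218.94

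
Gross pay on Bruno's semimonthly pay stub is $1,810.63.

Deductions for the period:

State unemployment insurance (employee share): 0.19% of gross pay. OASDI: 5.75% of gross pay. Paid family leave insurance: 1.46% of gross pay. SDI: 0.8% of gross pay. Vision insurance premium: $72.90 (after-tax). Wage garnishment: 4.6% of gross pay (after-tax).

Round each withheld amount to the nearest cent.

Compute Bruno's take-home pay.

Paid family leave insurance: $1,810.63 × 0.0146 = $26.44
State unemployment insurance (employee share): $1,810.63 × 0.0019 = $3.44
OASDI: $1,810.63 × 0.0575 = $104.11
SDI: $1,810.63 × 0.008 = $14.49
Vision insurance premium: $72.90
Wage garnishment: $1,810.63 × 0.046 = $83.29
Total deductions = $26.44 + $3.44 + $104.11 + $14.49 + $72.90 + $83.29 = $304.67
Net pay = $1,810.63 − $304.67 = $1,505.96

$1,505.96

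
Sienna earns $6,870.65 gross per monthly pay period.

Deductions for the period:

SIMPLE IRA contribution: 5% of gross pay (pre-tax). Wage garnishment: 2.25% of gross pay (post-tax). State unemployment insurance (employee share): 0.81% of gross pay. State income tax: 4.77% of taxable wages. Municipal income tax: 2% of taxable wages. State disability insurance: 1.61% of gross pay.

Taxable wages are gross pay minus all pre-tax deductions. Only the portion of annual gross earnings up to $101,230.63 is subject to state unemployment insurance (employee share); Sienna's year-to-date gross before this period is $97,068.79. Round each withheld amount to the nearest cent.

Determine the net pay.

$5,786.32

SIMPLE IRA contribution: $6,870.65 × 0.05 = $343.53
Taxable wages = $6,870.65 − $343.53 = $6,527.12
Municipal income tax: $6,527.12 × 0.02 = $130.54
State income tax: $6,527.12 × 0.0477 = $311.34
State unemployment insurance (employee share): only $101,230.63 − $97,068.79 = $4,161.84 of this check is subject → $4,161.84 × 0.0081 = $33.71
State disability insurance: $6,870.65 × 0.0161 = $110.62
Wage garnishment: $6,870.65 × 0.0225 = $154.59
Total deductions = $343.53 + $130.54 + $311.34 + $33.71 + $110.62 + $154.59 = $1,084.33
Net pay = $6,870.65 − $1,084.33 = $5,786.32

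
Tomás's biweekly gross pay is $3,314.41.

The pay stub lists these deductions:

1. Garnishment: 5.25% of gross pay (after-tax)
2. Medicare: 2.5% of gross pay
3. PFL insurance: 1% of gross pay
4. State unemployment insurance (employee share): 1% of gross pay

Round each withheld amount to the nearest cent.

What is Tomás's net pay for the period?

State unemployment insurance (employee share): $3,314.41 × 0.01 = $33.14
Medicare: $3,314.41 × 0.025 = $82.86
PFL insurance: $3,314.41 × 0.01 = $33.14
Garnishment: $3,314.41 × 0.0525 = $174.01
Total deductions = $33.14 + $82.86 + $33.14 + $174.01 = $323.15
Net pay = $3,314.41 − $323.15 = $2,991.26

$2,991.26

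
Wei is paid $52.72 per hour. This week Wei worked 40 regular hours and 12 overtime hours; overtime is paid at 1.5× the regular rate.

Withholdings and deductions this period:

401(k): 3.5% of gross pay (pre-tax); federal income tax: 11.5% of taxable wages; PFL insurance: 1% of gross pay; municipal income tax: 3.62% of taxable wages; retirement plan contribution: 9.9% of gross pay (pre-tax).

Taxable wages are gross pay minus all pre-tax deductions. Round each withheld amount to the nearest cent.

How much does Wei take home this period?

$2217.06

Regular pay: 40 × $52.72 = $2108.80
Overtime pay: 12 × $52.72 × 1.5 = $948.96
Gross pay = $2108.80 + $948.96 = $3057.76
401(k): $3057.76 × 0.035 = $107.02
Retirement plan contribution: $3057.76 × 0.099 = $302.72
Pre-tax total = $107.02 + $302.72 = $409.74
Taxable wages = $3057.76 − $409.74 = $2648.02
Federal income tax: $2648.02 × 0.115 = $304.52
Municipal income tax: $2648.02 × 0.0362 = $95.86
PFL insurance: $3057.76 × 0.01 = $30.58
Total deductions = $107.02 + $302.72 + $304.52 + $95.86 + $30.58 = $840.70
Net pay = $3057.76 − $840.70 = $2217.06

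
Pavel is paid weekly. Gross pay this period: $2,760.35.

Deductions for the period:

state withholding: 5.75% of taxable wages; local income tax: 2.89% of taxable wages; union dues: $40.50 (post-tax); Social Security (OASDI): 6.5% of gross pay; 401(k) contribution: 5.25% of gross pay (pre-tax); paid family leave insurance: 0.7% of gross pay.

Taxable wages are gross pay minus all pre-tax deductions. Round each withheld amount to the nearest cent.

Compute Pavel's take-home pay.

$2,150.21

401(k) contribution: $2,760.35 × 0.0525 = $144.92
Taxable wages = $2,760.35 − $144.92 = $2,615.43
State withholding: $2,615.43 × 0.0575 = $150.39
Local income tax: $2,615.43 × 0.0289 = $75.59
Social Security (OASDI): $2,760.35 × 0.065 = $179.42
Paid family leave insurance: $2,760.35 × 0.007 = $19.32
Union dues: $40.50
Total deductions = $144.92 + $150.39 + $75.59 + $179.42 + $19.32 + $40.50 = $610.14
Net pay = $2,760.35 − $610.14 = $2,150.21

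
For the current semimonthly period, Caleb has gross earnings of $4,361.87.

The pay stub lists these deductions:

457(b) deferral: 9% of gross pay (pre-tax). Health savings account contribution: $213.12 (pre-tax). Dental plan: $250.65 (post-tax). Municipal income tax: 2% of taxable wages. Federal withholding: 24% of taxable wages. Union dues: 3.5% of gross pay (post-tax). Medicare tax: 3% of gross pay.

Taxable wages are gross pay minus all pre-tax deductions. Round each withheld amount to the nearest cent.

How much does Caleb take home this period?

$2,245.40

457(b) deferral: $4,361.87 × 0.09 = $392.57
Health savings account contribution: $213.12
Pre-tax total = $392.57 + $213.12 = $605.69
Taxable wages = $4,361.87 − $605.69 = $3,756.18
Federal withholding: $3,756.18 × 0.24 = $901.48
Municipal income tax: $3,756.18 × 0.02 = $75.12
Medicare tax: $4,361.87 × 0.03 = $130.86
Union dues: $4,361.87 × 0.035 = $152.67
Dental plan: $250.65
Total deductions = $392.57 + $213.12 + $901.48 + $75.12 + $130.86 + $152.67 + $250.65 = $2,116.47
Net pay = $4,361.87 − $2,116.47 = $2,245.40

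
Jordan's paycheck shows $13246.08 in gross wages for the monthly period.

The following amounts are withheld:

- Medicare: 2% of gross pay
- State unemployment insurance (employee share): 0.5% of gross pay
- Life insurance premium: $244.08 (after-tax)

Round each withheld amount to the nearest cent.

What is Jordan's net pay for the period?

State unemployment insurance (employee share): $13246.08 × 0.005 = $66.23
Medicare: $13246.08 × 0.02 = $264.92
Life insurance premium: $244.08
Total deductions = $66.23 + $264.92 + $244.08 = $575.23
Net pay = $13246.08 − $575.23 = $12670.85

$12670.85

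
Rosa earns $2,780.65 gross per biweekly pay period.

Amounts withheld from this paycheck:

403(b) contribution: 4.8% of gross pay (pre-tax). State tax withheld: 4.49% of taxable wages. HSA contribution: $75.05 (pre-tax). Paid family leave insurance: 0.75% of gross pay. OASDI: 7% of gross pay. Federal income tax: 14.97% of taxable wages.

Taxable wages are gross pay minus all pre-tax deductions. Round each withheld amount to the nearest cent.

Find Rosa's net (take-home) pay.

$1,856.09

403(b) contribution: $2,780.65 × 0.048 = $133.47
HSA contribution: $75.05
Pre-tax total = $133.47 + $75.05 = $208.52
Taxable wages = $2,780.65 − $208.52 = $2,572.13
State tax withheld: $2,572.13 × 0.0449 = $115.49
Federal income tax: $2,572.13 × 0.1497 = $385.05
OASDI: $2,780.65 × 0.07 = $194.65
Paid family leave insurance: $2,780.65 × 0.0075 = $20.85
Total deductions = $133.47 + $75.05 + $115.49 + $385.05 + $194.65 + $20.85 = $924.56
Net pay = $2,780.65 − $924.56 = $1,856.09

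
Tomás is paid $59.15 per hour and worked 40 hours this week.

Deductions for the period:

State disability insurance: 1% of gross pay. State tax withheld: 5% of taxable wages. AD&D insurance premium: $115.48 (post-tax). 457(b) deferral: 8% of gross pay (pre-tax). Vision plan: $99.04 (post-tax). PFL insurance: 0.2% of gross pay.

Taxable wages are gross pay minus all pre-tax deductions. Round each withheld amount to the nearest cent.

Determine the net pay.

$1,824.97

Gross pay: 40 × $59.15 = $2,366.00
457(b) deferral: $2,366.00 × 0.08 = $189.28
Taxable wages = $2,366.00 − $189.28 = $2,176.72
State tax withheld: $2,176.72 × 0.05 = $108.84
State disability insurance: $2,366.00 × 0.01 = $23.66
PFL insurance: $2,366.00 × 0.002 = $4.73
AD&D insurance premium: $115.48
Vision plan: $99.04
Total deductions = $189.28 + $108.84 + $23.66 + $4.73 + $115.48 + $99.04 = $541.03
Net pay = $2,366.00 − $541.03 = $1,824.97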